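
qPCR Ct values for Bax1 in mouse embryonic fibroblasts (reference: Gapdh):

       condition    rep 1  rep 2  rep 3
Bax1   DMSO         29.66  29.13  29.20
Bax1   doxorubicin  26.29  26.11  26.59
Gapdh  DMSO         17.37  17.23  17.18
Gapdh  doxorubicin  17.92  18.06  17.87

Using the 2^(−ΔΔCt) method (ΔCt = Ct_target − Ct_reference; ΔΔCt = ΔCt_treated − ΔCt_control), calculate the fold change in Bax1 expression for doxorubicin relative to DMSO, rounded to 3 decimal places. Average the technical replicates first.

Mean Ct: Bax1 DMSO 29.330; Bax1 doxorubicin 26.330; Gapdh DMSO 17.260; Gapdh doxorubicin 17.950
ΔCt(DMSO) = 29.330 − 17.260 = 12.070
ΔCt(doxorubicin) = 26.330 − 17.950 = 8.380
ΔΔCt = 8.380 − 12.070 = -3.690
Fold change = 2^(−(-3.690)) = 2^3.690 = 12.9063

12.906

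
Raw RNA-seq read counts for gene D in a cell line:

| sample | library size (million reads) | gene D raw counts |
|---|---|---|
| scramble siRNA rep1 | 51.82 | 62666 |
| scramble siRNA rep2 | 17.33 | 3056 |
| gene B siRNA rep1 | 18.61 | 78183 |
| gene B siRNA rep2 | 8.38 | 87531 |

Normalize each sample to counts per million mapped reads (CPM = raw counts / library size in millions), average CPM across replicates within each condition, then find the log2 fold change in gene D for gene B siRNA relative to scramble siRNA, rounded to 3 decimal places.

3.402

CPM(scramble siRNA rep1) = 62666 / 51.82 = 1209.3014
CPM(scramble siRNA rep2) = 3056 / 17.33 = 176.3416
CPM(gene B siRNA rep1) = 78183 / 18.61 = 4201.1284
CPM(gene B siRNA rep2) = 87531 / 8.38 = 10445.2267
mean CPM(scramble siRNA) = 692.8215; mean CPM(gene B siRNA) = 7323.1776
Fold change = 7323.1776 / 692.8215 = 10.57008
log2(10.57008) = 3.4019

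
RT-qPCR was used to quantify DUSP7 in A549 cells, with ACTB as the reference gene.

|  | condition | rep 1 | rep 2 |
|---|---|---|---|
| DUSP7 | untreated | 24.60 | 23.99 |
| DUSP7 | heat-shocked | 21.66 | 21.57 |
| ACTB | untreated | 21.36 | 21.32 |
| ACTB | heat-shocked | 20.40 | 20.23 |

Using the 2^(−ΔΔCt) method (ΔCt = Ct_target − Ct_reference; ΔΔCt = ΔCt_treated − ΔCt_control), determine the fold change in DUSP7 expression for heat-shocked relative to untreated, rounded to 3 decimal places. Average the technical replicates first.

3.149

Mean Ct: DUSP7 untreated 24.295; DUSP7 heat-shocked 21.615; ACTB untreated 21.340; ACTB heat-shocked 20.315
ΔCt(untreated) = 24.295 − 21.340 = 2.955
ΔCt(heat-shocked) = 21.615 − 20.315 = 1.300
ΔΔCt = 1.300 − 2.955 = -1.655
Fold change = 2^(−(-1.655)) = 2^1.655 = 3.1492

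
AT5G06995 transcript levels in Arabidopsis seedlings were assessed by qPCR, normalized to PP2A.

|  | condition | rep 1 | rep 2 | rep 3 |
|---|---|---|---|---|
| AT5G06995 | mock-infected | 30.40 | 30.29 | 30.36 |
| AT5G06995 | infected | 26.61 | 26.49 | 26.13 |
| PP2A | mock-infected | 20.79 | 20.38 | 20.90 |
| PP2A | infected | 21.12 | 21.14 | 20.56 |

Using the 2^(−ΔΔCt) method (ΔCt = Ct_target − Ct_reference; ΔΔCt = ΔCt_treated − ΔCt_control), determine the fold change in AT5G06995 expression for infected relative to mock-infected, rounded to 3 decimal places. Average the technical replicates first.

Mean Ct: AT5G06995 mock-infected 30.350; AT5G06995 infected 26.410; PP2A mock-infected 20.690; PP2A infected 20.940
ΔCt(mock-infected) = 30.350 − 20.690 = 9.660
ΔCt(infected) = 26.410 − 20.940 = 5.470
ΔΔCt = 5.470 − 9.660 = -4.190
Fold change = 2^(−(-4.190)) = 2^4.190 = 18.2522

18.252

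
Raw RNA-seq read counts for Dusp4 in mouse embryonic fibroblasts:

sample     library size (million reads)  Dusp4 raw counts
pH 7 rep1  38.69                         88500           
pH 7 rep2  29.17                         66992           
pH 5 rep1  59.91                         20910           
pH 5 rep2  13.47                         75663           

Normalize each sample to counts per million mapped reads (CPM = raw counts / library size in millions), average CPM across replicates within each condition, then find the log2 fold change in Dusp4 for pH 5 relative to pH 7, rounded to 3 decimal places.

0.380

CPM(pH 7 rep1) = 88500 / 38.69 = 2287.4128
CPM(pH 7 rep2) = 66992 / 29.17 = 2296.6061
CPM(pH 5 rep1) = 20910 / 59.91 = 349.0235
CPM(pH 5 rep2) = 75663 / 13.47 = 5617.1492
mean CPM(pH 7) = 2292.0094; mean CPM(pH 5) = 2983.0864
Fold change = 2983.0864 / 2292.0094 = 1.30152
log2(1.30152) = 0.3802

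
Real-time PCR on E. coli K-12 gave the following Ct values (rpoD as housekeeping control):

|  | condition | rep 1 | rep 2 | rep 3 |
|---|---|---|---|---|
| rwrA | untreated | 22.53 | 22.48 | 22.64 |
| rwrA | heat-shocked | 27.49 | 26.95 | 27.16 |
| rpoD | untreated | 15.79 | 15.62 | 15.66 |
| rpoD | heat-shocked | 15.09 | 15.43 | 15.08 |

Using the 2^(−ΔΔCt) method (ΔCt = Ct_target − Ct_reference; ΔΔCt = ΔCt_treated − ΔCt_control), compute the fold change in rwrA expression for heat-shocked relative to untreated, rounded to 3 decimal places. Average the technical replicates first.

Mean Ct: rwrA untreated 22.550; rwrA heat-shocked 27.200; rpoD untreated 15.690; rpoD heat-shocked 15.200
ΔCt(untreated) = 22.550 − 15.690 = 6.860
ΔCt(heat-shocked) = 27.200 − 15.200 = 12.000
ΔΔCt = 12.000 − 6.860 = 5.140
Fold change = 2^(−5.140) = 0.0284

0.028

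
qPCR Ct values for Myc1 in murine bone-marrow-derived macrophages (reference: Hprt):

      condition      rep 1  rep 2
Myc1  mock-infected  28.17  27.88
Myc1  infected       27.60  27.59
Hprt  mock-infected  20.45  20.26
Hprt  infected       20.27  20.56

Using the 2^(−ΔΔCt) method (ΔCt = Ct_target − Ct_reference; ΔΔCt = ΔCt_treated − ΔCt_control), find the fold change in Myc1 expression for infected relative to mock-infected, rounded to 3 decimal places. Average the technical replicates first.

Mean Ct: Myc1 mock-infected 28.025; Myc1 infected 27.595; Hprt mock-infected 20.355; Hprt infected 20.415
ΔCt(mock-infected) = 28.025 − 20.355 = 7.670
ΔCt(infected) = 27.595 − 20.415 = 7.180
ΔΔCt = 7.180 − 7.670 = -0.490
Fold change = 2^(−(-0.490)) = 2^0.490 = 1.4044

1.404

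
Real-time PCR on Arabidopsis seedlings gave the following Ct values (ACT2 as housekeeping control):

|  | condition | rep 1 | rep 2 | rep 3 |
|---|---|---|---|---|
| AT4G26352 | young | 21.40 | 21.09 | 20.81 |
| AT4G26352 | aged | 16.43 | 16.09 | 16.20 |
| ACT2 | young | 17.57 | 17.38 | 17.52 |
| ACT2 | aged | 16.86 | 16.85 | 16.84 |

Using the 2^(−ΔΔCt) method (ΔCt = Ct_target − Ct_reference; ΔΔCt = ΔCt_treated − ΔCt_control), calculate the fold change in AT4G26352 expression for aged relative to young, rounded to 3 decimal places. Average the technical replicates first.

Mean Ct: AT4G26352 young 21.100; AT4G26352 aged 16.240; ACT2 young 17.490; ACT2 aged 16.850
ΔCt(young) = 21.100 − 17.490 = 3.610
ΔCt(aged) = 16.240 − 16.850 = -0.610
ΔΔCt = -0.610 − 3.610 = -4.220
Fold change = 2^(−(-4.220)) = 2^4.220 = 18.6357

18.636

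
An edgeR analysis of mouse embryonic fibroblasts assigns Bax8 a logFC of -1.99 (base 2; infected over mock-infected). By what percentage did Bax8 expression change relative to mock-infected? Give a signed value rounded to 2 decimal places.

-74.83%

Fold change = 2^(-1.99) = 0.2517
Percent change = (FC − 1) × 100% = (0.2517 − 1) × 100 = -74.83%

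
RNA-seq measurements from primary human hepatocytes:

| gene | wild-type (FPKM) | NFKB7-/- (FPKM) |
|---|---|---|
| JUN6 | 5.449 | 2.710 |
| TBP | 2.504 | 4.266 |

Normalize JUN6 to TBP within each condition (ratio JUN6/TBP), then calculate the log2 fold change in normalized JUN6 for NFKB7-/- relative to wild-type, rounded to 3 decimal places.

JUN6/TBP (wild-type) = 5.449 / 2.504 = 2.1761
JUN6/TBP (NFKB7-/-) = 2.710 / 4.266 = 0.63526
Fold change = 0.63526 / 2.1761 = 0.2919
log2(0.2919) = -1.7763

-1.776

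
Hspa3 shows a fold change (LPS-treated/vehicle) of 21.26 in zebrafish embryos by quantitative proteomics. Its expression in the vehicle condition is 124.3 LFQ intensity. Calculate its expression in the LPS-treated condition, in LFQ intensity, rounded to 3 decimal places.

2642.618

LPS-treated expression = 124.3 × 21.26 = 2642.618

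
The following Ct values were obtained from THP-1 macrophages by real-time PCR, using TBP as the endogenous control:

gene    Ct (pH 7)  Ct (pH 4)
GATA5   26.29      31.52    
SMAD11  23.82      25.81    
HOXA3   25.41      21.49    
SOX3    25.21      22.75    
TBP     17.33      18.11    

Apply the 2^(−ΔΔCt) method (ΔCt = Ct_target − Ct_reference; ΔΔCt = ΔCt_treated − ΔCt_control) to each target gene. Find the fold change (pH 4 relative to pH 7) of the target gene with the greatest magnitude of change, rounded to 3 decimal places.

GATA5: ΔΔCt = (31.52−18.11) − (26.29−17.33) = 13.41 − 8.96 = 4.45; fold change = 2^-4.45 = 0.046
SMAD11: ΔΔCt = (25.81−18.11) − (23.82−17.33) = 7.70 − 6.49 = 1.21; fold change = 2^-1.21 = 0.432
HOXA3: ΔΔCt = (21.49−18.11) − (25.41−17.33) = 3.38 − 8.08 = -4.70; fold change = 2^4.70 = 25.992
SOX3: ΔΔCt = (22.75−18.11) − (25.21−17.33) = 4.64 − 7.88 = -3.24; fold change = 2^3.24 = 9.448
HOXA3 has the largest |ΔΔCt| = 4.70.

25.992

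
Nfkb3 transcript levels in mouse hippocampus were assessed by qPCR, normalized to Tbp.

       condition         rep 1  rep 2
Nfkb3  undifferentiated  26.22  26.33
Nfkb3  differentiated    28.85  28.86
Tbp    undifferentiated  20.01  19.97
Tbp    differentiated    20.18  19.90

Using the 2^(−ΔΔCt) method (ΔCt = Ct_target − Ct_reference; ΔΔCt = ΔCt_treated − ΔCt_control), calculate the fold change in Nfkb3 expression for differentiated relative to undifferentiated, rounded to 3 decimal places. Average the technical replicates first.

Mean Ct: Nfkb3 undifferentiated 26.275; Nfkb3 differentiated 28.855; Tbp undifferentiated 19.990; Tbp differentiated 20.040
ΔCt(undifferentiated) = 26.275 − 19.990 = 6.285
ΔCt(differentiated) = 28.855 − 20.040 = 8.815
ΔΔCt = 8.815 − 6.285 = 2.530
Fold change = 2^(−2.530) = 0.1731

0.173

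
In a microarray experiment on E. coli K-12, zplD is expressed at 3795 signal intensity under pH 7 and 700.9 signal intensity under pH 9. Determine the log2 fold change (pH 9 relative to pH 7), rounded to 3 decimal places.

Fold change = 700.9 / 3795 = 0.1847
log2(0.1847) = -2.4368

-2.437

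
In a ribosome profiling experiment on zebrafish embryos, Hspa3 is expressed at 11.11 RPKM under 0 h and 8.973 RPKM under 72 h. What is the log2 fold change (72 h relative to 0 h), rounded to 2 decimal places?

-0.31

Fold change = 8.973 / 11.11 = 0.8077
log2(0.8077) = -0.308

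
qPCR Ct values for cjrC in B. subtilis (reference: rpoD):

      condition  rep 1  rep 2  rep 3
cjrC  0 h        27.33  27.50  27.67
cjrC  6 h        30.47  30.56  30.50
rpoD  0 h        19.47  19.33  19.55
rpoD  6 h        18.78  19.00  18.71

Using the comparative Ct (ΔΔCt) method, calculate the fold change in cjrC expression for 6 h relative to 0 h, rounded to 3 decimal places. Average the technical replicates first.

0.081

Mean Ct: cjrC 0 h 27.500; cjrC 6 h 30.510; rpoD 0 h 19.450; rpoD 6 h 18.830
ΔCt(0 h) = 27.500 − 19.450 = 8.050
ΔCt(6 h) = 30.510 − 18.830 = 11.680
ΔΔCt = 11.680 − 8.050 = 3.630
Fold change = 2^(−3.630) = 0.0808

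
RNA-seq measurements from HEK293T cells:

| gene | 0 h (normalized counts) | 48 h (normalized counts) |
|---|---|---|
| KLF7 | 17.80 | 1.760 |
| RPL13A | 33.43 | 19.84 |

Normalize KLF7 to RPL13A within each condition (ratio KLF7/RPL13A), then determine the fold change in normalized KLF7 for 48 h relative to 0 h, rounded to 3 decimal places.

0.167

KLF7/RPL13A (0 h) = 17.80 / 33.43 = 0.53246
KLF7/RPL13A (48 h) = 1.760 / 19.84 = 0.08871
Fold change = 0.08871 / 0.53246 = 0.1666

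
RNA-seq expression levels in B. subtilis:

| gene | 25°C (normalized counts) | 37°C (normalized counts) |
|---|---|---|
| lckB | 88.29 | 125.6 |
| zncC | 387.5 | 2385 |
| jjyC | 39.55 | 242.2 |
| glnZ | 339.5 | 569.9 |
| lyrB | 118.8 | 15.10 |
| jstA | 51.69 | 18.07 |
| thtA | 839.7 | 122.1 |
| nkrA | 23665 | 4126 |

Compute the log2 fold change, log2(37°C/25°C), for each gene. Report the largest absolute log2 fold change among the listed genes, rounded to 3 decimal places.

log2(125.6/88.29) = 0.509  (lckB)
log2(2385/387.5) = 2.622  (zncC)
log2(242.2/39.55) = 2.614  (jjyC)
log2(569.9/339.5) = 0.747  (glnZ)
log2(15.10/118.8) = -2.976  (lyrB)
log2(18.07/51.69) = -1.516  (jstA)
log2(122.1/839.7) = -2.782  (thtA)
log2(4126/23665) = -2.520  (nkrA)
The largest magnitude belongs to lyrB.

2.976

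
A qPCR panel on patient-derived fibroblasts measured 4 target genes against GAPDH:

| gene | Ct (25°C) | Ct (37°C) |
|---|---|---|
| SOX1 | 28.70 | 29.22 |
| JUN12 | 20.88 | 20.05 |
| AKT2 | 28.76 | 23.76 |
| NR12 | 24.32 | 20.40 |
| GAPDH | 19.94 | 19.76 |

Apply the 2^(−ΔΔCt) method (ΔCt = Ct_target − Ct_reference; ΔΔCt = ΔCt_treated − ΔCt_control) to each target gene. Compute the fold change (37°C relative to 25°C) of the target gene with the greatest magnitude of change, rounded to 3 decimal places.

SOX1: ΔΔCt = (29.22−19.76) − (28.70−19.94) = 9.46 − 8.76 = 0.70; fold change = 2^-0.70 = 0.616
JUN12: ΔΔCt = (20.05−19.76) − (20.88−19.94) = 0.29 − 0.94 = -0.65; fold change = 2^0.65 = 1.569
AKT2: ΔΔCt = (23.76−19.76) − (28.76−19.94) = 4.00 − 8.82 = -4.82; fold change = 2^4.82 = 28.246
NR12: ΔΔCt = (20.40−19.76) − (24.32−19.94) = 0.64 − 4.38 = -3.74; fold change = 2^3.74 = 13.361
AKT2 has the largest |ΔΔCt| = 4.82.

28.246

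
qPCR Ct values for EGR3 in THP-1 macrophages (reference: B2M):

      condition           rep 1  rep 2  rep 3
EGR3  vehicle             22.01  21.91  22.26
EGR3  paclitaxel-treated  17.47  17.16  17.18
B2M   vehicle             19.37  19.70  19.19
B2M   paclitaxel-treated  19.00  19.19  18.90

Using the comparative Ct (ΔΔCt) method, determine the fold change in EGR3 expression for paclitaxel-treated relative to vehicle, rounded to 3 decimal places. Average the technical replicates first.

Mean Ct: EGR3 vehicle 22.060; EGR3 paclitaxel-treated 17.270; B2M vehicle 19.420; B2M paclitaxel-treated 19.030
ΔCt(vehicle) = 22.060 − 19.420 = 2.640
ΔCt(paclitaxel-treated) = 17.270 − 19.030 = -1.760
ΔΔCt = -1.760 − 2.640 = -4.400
Fold change = 2^(−(-4.400)) = 2^4.400 = 21.1121

21.112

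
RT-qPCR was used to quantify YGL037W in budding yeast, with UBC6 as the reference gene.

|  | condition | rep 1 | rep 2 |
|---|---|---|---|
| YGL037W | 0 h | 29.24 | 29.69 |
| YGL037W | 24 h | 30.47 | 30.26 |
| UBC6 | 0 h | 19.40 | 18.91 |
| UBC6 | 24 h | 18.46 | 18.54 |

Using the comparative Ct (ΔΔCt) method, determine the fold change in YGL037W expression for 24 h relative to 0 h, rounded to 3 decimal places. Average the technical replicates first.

0.340

Mean Ct: YGL037W 0 h 29.465; YGL037W 24 h 30.365; UBC6 0 h 19.155; UBC6 24 h 18.500
ΔCt(0 h) = 29.465 − 19.155 = 10.310
ΔCt(24 h) = 30.365 − 18.500 = 11.865
ΔΔCt = 11.865 − 10.310 = 1.555
Fold change = 2^(−1.555) = 0.3403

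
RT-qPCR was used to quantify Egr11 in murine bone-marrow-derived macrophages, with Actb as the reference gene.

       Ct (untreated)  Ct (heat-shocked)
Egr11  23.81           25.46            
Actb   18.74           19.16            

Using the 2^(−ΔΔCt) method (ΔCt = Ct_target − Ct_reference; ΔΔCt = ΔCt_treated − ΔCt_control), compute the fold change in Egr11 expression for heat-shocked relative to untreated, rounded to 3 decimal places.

0.426

ΔCt(untreated) = 23.810 − 18.740 = 5.070
ΔCt(heat-shocked) = 25.460 − 19.160 = 6.300
ΔΔCt = 6.300 − 5.070 = 1.230
Fold change = 2^(−1.230) = 0.4263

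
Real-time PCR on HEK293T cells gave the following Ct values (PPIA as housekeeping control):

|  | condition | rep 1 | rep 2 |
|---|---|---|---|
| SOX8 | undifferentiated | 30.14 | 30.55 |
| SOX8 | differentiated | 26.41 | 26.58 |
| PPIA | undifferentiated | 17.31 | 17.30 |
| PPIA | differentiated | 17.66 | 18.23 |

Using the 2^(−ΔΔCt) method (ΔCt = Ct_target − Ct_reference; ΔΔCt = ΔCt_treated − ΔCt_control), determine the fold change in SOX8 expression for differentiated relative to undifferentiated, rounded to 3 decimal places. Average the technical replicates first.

Mean Ct: SOX8 undifferentiated 30.345; SOX8 differentiated 26.495; PPIA undifferentiated 17.305; PPIA differentiated 17.945
ΔCt(undifferentiated) = 30.345 − 17.305 = 13.040
ΔCt(differentiated) = 26.495 − 17.945 = 8.550
ΔΔCt = 8.550 − 13.040 = -4.490
Fold change = 2^(−(-4.490)) = 2^4.490 = 22.4711

22.471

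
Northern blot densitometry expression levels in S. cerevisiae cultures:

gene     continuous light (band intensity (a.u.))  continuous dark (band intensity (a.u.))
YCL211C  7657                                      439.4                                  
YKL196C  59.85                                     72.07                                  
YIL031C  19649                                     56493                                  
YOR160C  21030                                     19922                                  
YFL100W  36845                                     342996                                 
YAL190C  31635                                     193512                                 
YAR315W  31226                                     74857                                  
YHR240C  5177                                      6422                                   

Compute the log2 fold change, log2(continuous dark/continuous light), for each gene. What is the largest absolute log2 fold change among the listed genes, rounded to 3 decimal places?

log2(439.4/7657) = -4.123  (YCL211C)
log2(72.07/59.85) = 0.268  (YKL196C)
log2(56493/19649) = 1.524  (YIL031C)
log2(19922/21030) = -0.078  (YOR160C)
log2(342996/36845) = 3.219  (YFL100W)
log2(193512/31635) = 2.613  (YAL190C)
log2(74857/31226) = 1.261  (YAR315W)
log2(6422/5177) = 0.311  (YHR240C)
The largest magnitude belongs to YCL211C.

4.123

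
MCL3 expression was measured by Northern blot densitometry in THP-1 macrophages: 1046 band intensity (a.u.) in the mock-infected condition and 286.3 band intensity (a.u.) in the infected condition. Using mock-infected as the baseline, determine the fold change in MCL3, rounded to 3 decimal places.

Fold change = 286.3 / 1046 = 0.2737
MCL3 is downregulated.

0.274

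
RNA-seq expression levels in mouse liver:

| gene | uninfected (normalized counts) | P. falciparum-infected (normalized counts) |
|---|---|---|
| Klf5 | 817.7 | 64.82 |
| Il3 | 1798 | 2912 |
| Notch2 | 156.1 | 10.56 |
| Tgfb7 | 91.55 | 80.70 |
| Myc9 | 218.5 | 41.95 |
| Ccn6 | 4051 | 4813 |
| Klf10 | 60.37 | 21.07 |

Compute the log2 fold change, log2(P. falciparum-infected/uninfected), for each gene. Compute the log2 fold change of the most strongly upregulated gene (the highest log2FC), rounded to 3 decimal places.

log2(64.82/817.7) = -3.657  (Klf5)
log2(2912/1798) = 0.696  (Il3)
log2(10.56/156.1) = -3.886  (Notch2)
log2(80.70/91.55) = -0.182  (Tgfb7)
log2(41.95/218.5) = -2.381  (Myc9)
log2(4813/4051) = 0.249  (Ccn6)
log2(21.07/60.37) = -1.519  (Klf10)
Il3 is most strongly upregulated.

0.696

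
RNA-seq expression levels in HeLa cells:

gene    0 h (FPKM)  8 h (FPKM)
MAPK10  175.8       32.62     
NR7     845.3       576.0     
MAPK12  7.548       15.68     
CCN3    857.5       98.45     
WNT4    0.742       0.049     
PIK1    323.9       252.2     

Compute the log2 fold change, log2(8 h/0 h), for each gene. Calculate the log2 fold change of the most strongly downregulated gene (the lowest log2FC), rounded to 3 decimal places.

-3.921

log2(32.62/175.8) = -2.430  (MAPK10)
log2(576.0/845.3) = -0.553  (NR7)
log2(15.68/7.548) = 1.055  (MAPK12)
log2(98.45/857.5) = -3.123  (CCN3)
log2(0.049/0.742) = -3.921  (WNT4)
log2(252.2/323.9) = -0.361  (PIK1)
WNT4 is most strongly downregulated.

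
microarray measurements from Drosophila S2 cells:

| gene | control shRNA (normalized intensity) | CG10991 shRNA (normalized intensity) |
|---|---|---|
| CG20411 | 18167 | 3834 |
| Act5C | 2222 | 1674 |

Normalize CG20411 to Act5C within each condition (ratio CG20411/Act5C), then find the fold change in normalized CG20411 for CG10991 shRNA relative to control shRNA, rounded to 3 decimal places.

0.280

CG20411/Act5C (control shRNA) = 18167 / 2222 = 8.176
CG20411/Act5C (CG10991 shRNA) = 3834 / 1674 = 2.2903
Fold change = 2.2903 / 8.176 = 0.2801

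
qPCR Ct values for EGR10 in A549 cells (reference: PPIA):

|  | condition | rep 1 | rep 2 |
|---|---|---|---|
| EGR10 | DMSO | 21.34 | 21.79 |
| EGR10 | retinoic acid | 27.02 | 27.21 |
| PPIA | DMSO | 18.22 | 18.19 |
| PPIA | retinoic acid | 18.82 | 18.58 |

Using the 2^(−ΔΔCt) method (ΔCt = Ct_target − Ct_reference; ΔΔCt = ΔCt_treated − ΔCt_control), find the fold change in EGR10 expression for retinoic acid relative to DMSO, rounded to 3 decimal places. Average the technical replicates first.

Mean Ct: EGR10 DMSO 21.565; EGR10 retinoic acid 27.115; PPIA DMSO 18.205; PPIA retinoic acid 18.700
ΔCt(DMSO) = 21.565 − 18.205 = 3.360
ΔCt(retinoic acid) = 27.115 − 18.700 = 8.415
ΔΔCt = 8.415 − 3.360 = 5.055
Fold change = 2^(−5.055) = 0.0301

0.030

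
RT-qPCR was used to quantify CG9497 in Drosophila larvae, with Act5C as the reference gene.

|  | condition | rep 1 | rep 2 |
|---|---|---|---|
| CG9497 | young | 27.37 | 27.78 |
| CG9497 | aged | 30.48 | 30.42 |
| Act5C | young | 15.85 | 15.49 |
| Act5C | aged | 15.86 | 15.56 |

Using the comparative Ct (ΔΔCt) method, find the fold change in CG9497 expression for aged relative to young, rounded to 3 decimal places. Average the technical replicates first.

0.140

Mean Ct: CG9497 young 27.575; CG9497 aged 30.450; Act5C young 15.670; Act5C aged 15.710
ΔCt(young) = 27.575 − 15.670 = 11.905
ΔCt(aged) = 30.450 − 15.710 = 14.740
ΔΔCt = 14.740 − 11.905 = 2.835
Fold change = 2^(−2.835) = 0.1401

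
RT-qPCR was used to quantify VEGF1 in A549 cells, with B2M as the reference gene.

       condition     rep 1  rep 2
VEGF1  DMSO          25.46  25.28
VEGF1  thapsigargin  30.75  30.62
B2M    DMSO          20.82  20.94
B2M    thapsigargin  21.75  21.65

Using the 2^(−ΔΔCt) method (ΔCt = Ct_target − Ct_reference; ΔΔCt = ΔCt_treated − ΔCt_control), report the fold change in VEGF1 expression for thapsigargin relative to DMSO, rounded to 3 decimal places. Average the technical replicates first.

Mean Ct: VEGF1 DMSO 25.370; VEGF1 thapsigargin 30.685; B2M DMSO 20.880; B2M thapsigargin 21.700
ΔCt(DMSO) = 25.370 − 20.880 = 4.490
ΔCt(thapsigargin) = 30.685 − 21.700 = 8.985
ΔΔCt = 8.985 − 4.490 = 4.495
Fold change = 2^(−4.495) = 0.0443

0.044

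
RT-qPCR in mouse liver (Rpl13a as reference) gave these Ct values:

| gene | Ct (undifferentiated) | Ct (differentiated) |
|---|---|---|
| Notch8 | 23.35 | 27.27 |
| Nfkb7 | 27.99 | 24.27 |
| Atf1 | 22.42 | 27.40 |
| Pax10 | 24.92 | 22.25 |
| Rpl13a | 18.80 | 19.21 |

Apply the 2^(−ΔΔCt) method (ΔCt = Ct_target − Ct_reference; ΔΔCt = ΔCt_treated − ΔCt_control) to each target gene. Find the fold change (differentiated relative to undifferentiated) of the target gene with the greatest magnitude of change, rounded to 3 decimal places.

Notch8: ΔΔCt = (27.27−19.21) − (23.35−18.80) = 8.06 − 4.55 = 3.51; fold change = 2^-3.51 = 0.088
Nfkb7: ΔΔCt = (24.27−19.21) − (27.99−18.80) = 5.06 − 9.19 = -4.13; fold change = 2^4.13 = 17.509
Atf1: ΔΔCt = (27.40−19.21) − (22.42−18.80) = 8.19 − 3.62 = 4.57; fold change = 2^-4.57 = 0.042
Pax10: ΔΔCt = (22.25−19.21) − (24.92−18.80) = 3.04 − 6.12 = -3.08; fold change = 2^3.08 = 8.456
Atf1 has the largest |ΔΔCt| = 4.57.

0.042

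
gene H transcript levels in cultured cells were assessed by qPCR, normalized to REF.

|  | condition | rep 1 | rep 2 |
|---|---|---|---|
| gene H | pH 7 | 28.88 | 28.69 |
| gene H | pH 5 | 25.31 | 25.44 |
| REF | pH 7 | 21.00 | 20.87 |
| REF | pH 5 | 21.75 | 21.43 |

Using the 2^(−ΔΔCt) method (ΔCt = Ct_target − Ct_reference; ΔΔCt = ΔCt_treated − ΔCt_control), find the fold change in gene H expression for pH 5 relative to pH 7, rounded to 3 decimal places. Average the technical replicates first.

16.737

Mean Ct: gene H pH 7 28.785; gene H pH 5 25.375; REF pH 7 20.935; REF pH 5 21.590
ΔCt(pH 7) = 28.785 − 20.935 = 7.850
ΔCt(pH 5) = 25.375 − 21.590 = 3.785
ΔΔCt = 3.785 − 7.850 = -4.065
Fold change = 2^(−(-4.065)) = 2^4.065 = 16.7374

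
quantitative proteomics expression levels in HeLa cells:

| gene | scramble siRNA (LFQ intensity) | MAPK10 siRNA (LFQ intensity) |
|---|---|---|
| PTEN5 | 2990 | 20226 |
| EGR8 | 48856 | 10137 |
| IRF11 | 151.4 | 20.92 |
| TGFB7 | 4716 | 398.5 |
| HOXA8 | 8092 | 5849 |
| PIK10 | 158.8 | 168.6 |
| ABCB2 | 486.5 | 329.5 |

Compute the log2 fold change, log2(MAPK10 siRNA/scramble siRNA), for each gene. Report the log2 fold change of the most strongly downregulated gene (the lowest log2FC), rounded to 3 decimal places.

log2(20226/2990) = 2.758  (PTEN5)
log2(10137/48856) = -2.269  (EGR8)
log2(20.92/151.4) = -2.855  (IRF11)
log2(398.5/4716) = -3.565  (TGFB7)
log2(5849/8092) = -0.468  (HOXA8)
log2(168.6/158.8) = 0.086  (PIK10)
log2(329.5/486.5) = -0.562  (ABCB2)
TGFB7 is most strongly downregulated.

-3.565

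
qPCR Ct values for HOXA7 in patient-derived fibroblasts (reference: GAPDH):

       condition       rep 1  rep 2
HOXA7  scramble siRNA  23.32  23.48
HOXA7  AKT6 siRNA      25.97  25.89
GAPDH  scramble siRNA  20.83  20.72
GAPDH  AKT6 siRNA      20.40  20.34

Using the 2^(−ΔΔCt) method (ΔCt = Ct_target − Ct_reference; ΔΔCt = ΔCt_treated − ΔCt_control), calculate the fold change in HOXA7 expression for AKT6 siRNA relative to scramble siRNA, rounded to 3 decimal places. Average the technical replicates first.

0.131

Mean Ct: HOXA7 scramble siRNA 23.400; HOXA7 AKT6 siRNA 25.930; GAPDH scramble siRNA 20.775; GAPDH AKT6 siRNA 20.370
ΔCt(scramble siRNA) = 23.400 − 20.775 = 2.625
ΔCt(AKT6 siRNA) = 25.930 − 20.370 = 5.560
ΔΔCt = 5.560 − 2.625 = 2.935
Fold change = 2^(−2.935) = 0.1308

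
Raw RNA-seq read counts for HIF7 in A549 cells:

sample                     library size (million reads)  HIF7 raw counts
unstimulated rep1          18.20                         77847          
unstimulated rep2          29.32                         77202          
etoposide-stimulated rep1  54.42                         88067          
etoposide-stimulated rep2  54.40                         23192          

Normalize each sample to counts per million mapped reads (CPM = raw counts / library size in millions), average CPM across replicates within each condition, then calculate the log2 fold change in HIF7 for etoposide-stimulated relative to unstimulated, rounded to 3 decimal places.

-1.757

CPM(unstimulated rep1) = 77847 / 18.20 = 4277.3077
CPM(unstimulated rep2) = 77202 / 29.32 = 2633.0832
CPM(etoposide-stimulated rep1) = 88067 / 54.42 = 1618.2837
CPM(etoposide-stimulated rep2) = 23192 / 54.40 = 426.3235
mean CPM(unstimulated) = 3455.1955; mean CPM(etoposide-stimulated) = 1022.3036
Fold change = 1022.3036 / 3455.1955 = 0.29587
log2(0.29587) = -1.7569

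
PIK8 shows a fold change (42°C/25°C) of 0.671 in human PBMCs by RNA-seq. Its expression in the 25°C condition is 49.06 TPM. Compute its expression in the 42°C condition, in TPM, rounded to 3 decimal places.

32.919

42°C expression = 49.06 × 0.671 = 32.919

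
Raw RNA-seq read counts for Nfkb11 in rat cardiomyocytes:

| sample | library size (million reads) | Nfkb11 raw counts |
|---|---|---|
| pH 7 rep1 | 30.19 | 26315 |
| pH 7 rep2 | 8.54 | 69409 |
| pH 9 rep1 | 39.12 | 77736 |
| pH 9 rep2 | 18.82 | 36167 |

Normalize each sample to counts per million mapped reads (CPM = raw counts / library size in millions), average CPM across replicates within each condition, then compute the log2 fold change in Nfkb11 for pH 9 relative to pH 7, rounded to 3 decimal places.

CPM(pH 7 rep1) = 26315 / 30.19 = 871.6462
CPM(pH 7 rep2) = 69409 / 8.54 = 8127.5176
CPM(pH 9 rep1) = 77736 / 39.12 = 1987.1166
CPM(pH 9 rep2) = 36167 / 18.82 = 1921.7322
mean CPM(pH 7) = 4499.5819; mean CPM(pH 9) = 1954.4244
Fold change = 1954.4244 / 4499.5819 = 0.43436
log2(0.43436) = -1.2030

-1.203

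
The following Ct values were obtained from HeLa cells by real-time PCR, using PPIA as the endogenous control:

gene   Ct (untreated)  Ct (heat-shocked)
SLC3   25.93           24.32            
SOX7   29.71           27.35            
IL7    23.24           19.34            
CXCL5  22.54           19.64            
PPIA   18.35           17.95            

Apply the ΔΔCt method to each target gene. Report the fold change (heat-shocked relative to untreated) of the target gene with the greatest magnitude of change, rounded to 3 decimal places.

11.314

SLC3: ΔΔCt = (24.32−17.95) − (25.93−18.35) = 6.37 − 7.58 = -1.21; fold change = 2^1.21 = 2.313
SOX7: ΔΔCt = (27.35−17.95) − (29.71−18.35) = 9.40 − 11.36 = -1.96; fold change = 2^1.96 = 3.891
IL7: ΔΔCt = (19.34−17.95) − (23.24−18.35) = 1.39 − 4.89 = -3.50; fold change = 2^3.50 = 11.314
CXCL5: ΔΔCt = (19.64−17.95) − (22.54−18.35) = 1.69 − 4.19 = -2.50; fold change = 2^2.50 = 5.657
IL7 has the largest |ΔΔCt| = 3.50.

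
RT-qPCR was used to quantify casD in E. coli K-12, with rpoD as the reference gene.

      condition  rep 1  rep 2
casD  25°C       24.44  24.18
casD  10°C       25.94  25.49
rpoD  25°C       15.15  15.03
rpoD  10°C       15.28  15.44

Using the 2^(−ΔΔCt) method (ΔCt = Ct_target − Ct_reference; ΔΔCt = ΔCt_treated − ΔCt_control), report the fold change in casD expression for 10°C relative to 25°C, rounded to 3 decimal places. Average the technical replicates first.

Mean Ct: casD 25°C 24.310; casD 10°C 25.715; rpoD 25°C 15.090; rpoD 10°C 15.360
ΔCt(25°C) = 24.310 − 15.090 = 9.220
ΔCt(10°C) = 25.715 − 15.360 = 10.355
ΔΔCt = 10.355 − 9.220 = 1.135
Fold change = 2^(−1.135) = 0.4553

0.455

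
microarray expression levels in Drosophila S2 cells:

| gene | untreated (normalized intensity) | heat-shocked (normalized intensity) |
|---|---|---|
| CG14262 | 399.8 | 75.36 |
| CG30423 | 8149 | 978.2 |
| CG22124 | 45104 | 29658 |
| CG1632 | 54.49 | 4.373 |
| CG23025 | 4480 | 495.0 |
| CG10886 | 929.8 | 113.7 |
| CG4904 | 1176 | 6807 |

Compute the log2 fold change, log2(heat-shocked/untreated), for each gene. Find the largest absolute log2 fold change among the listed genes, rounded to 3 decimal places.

3.639

log2(75.36/399.8) = -2.407  (CG14262)
log2(978.2/8149) = -3.058  (CG30423)
log2(29658/45104) = -0.605  (CG22124)
log2(4.373/54.49) = -3.639  (CG1632)
log2(495.0/4480) = -3.178  (CG23025)
log2(113.7/929.8) = -3.032  (CG10886)
log2(6807/1176) = 2.533  (CG4904)
The largest magnitude belongs to CG1632.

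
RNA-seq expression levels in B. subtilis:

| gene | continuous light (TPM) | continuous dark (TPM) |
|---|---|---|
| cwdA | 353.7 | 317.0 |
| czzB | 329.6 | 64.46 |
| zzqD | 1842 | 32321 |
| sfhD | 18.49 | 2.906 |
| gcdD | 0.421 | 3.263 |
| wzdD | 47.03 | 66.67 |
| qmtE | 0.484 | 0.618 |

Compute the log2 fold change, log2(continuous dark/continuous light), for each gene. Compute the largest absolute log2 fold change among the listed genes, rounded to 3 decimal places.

4.133

log2(317.0/353.7) = -0.158  (cwdA)
log2(64.46/329.6) = -2.354  (czzB)
log2(32321/1842) = 4.133  (zzqD)
log2(2.906/18.49) = -2.670  (sfhD)
log2(3.263/0.421) = 2.954  (gcdD)
log2(66.67/47.03) = 0.503  (wzdD)
log2(0.618/0.484) = 0.353  (qmtE)
The largest magnitude belongs to zzqD.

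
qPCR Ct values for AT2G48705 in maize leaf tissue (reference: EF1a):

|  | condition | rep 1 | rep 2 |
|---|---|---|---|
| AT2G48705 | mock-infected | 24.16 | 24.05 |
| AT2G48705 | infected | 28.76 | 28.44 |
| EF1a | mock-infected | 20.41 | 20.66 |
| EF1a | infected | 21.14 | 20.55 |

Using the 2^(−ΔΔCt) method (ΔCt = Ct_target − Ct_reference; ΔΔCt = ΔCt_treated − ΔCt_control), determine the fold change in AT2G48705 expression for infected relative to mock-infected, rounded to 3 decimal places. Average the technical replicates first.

Mean Ct: AT2G48705 mock-infected 24.105; AT2G48705 infected 28.600; EF1a mock-infected 20.535; EF1a infected 20.845
ΔCt(mock-infected) = 24.105 − 20.535 = 3.570
ΔCt(infected) = 28.600 − 20.845 = 7.755
ΔΔCt = 7.755 − 3.570 = 4.185
Fold change = 2^(−4.185) = 0.0550

0.055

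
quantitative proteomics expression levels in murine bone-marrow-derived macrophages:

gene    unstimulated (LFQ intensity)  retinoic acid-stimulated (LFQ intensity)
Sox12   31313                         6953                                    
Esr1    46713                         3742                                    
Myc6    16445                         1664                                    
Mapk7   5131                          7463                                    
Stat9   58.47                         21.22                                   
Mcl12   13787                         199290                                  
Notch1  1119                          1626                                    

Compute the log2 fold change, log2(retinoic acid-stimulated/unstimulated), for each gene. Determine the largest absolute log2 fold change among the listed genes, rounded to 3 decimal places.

3.853

log2(6953/31313) = -2.171  (Sox12)
log2(3742/46713) = -3.642  (Esr1)
log2(1664/16445) = -3.305  (Myc6)
log2(7463/5131) = 0.541  (Mapk7)
log2(21.22/58.47) = -1.462  (Stat9)
log2(199290/13787) = 3.853  (Mcl12)
log2(1626/1119) = 0.539  (Notch1)
The largest magnitude belongs to Mcl12.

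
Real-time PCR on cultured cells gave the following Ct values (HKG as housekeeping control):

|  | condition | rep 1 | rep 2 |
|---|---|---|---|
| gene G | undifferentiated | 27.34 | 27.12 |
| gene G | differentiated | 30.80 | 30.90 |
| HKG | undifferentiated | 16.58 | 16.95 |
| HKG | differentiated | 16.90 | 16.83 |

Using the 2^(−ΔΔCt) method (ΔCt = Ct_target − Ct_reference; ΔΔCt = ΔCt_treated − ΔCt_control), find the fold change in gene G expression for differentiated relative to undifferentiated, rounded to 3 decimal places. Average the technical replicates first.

Mean Ct: gene G undifferentiated 27.230; gene G differentiated 30.850; HKG undifferentiated 16.765; HKG differentiated 16.865
ΔCt(undifferentiated) = 27.230 − 16.765 = 10.465
ΔCt(differentiated) = 30.850 − 16.865 = 13.985
ΔΔCt = 13.985 − 10.465 = 3.520
Fold change = 2^(−3.520) = 0.0872

0.087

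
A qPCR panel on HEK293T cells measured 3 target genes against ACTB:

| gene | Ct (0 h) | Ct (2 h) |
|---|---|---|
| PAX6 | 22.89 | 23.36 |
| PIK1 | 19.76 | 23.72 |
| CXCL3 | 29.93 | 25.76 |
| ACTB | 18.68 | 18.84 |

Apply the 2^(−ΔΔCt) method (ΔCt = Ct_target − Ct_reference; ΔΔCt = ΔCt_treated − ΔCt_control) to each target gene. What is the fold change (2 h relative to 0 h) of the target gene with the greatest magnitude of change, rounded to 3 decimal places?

20.112

PAX6: ΔΔCt = (23.36−18.84) − (22.89−18.68) = 4.52 − 4.21 = 0.31; fold change = 2^-0.31 = 0.807
PIK1: ΔΔCt = (23.72−18.84) − (19.76−18.68) = 4.88 − 1.08 = 3.80; fold change = 2^-3.80 = 0.072
CXCL3: ΔΔCt = (25.76−18.84) − (29.93−18.68) = 6.92 − 11.25 = -4.33; fold change = 2^4.33 = 20.112
CXCL3 has the largest |ΔΔCt| = 4.33.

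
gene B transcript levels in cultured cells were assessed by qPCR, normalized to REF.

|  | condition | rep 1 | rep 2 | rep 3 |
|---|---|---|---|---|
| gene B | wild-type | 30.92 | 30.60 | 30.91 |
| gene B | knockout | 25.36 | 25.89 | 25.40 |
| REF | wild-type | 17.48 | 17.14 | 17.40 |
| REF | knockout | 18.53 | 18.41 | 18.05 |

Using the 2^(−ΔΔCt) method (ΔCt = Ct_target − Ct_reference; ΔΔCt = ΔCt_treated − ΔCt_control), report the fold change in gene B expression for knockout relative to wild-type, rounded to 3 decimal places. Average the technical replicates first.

76.109

Mean Ct: gene B wild-type 30.810; gene B knockout 25.550; REF wild-type 17.340; REF knockout 18.330
ΔCt(wild-type) = 30.810 − 17.340 = 13.470
ΔCt(knockout) = 25.550 − 18.330 = 7.220
ΔΔCt = 7.220 − 13.470 = -6.250
Fold change = 2^(−(-6.250)) = 2^6.250 = 76.1093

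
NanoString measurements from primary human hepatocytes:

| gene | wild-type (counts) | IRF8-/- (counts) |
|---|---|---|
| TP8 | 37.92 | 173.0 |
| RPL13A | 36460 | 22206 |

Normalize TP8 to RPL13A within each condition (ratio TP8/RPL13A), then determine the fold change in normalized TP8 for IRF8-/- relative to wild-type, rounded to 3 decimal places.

TP8/RPL13A (wild-type) = 37.92 / 36460 = 0.00104
TP8/RPL13A (IRF8-/-) = 173.0 / 22206 = 0.0077907
Fold change = 0.0077907 / 0.00104 = 7.4907

7.491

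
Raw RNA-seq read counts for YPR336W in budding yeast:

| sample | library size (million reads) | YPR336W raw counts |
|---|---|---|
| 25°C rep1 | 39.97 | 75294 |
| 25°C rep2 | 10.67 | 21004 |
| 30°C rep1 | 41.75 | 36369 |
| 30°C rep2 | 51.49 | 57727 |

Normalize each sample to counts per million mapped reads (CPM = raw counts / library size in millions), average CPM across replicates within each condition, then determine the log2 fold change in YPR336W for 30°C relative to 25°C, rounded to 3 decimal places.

CPM(25°C rep1) = 75294 / 39.97 = 1883.7628
CPM(25°C rep2) = 21004 / 10.67 = 1968.5098
CPM(30°C rep1) = 36369 / 41.75 = 871.1138
CPM(30°C rep2) = 57727 / 51.49 = 1121.1303
mean CPM(25°C) = 1926.1363; mean CPM(30°C) = 996.1220
Fold change = 996.1220 / 1926.1363 = 0.51716
log2(0.51716) = -0.9513

-0.951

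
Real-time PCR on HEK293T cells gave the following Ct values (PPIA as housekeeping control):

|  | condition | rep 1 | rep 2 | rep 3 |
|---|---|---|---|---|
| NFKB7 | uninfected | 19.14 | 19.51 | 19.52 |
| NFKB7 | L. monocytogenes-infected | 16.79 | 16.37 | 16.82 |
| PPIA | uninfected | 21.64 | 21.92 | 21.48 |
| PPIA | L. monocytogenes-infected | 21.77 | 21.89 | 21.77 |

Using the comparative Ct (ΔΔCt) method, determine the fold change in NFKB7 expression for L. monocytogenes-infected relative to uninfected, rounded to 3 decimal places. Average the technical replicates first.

Mean Ct: NFKB7 uninfected 19.390; NFKB7 L. monocytogenes-infected 16.660; PPIA uninfected 21.680; PPIA L. monocytogenes-infected 21.810
ΔCt(uninfected) = 19.390 − 21.680 = -2.290
ΔCt(L. monocytogenes-infected) = 16.660 − 21.810 = -5.150
ΔΔCt = -5.150 − (-2.290) = -2.860
Fold change = 2^(−(-2.860)) = 2^2.860 = 7.2602

7.260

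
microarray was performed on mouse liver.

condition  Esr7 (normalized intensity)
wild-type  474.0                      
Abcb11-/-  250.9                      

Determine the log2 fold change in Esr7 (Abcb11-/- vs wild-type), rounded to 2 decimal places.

-0.92

Fold change = 250.9 / 474.0 = 0.5293
log2(0.5293) = -0.918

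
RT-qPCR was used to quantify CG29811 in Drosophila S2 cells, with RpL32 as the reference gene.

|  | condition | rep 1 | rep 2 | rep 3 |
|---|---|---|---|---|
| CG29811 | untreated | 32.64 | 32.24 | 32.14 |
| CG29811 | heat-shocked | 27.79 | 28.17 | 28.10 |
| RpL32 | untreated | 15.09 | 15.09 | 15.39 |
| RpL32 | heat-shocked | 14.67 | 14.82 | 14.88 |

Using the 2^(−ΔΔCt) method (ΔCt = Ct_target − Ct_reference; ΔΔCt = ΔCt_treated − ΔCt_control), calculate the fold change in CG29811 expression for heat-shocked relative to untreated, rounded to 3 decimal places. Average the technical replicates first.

Mean Ct: CG29811 untreated 32.340; CG29811 heat-shocked 28.020; RpL32 untreated 15.190; RpL32 heat-shocked 14.790
ΔCt(untreated) = 32.340 − 15.190 = 17.150
ΔCt(heat-shocked) = 28.020 − 14.790 = 13.230
ΔΔCt = 13.230 − 17.150 = -3.920
Fold change = 2^(−(-3.920)) = 2^3.920 = 15.1369

15.137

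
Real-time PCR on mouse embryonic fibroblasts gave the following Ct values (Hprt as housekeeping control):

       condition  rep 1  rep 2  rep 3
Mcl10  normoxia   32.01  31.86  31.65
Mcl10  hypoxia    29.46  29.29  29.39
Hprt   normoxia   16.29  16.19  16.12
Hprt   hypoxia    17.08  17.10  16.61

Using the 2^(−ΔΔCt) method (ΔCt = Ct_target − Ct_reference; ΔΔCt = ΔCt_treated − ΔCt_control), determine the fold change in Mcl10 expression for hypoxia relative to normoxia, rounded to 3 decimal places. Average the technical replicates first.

Mean Ct: Mcl10 normoxia 31.840; Mcl10 hypoxia 29.380; Hprt normoxia 16.200; Hprt hypoxia 16.930
ΔCt(normoxia) = 31.840 − 16.200 = 15.640
ΔCt(hypoxia) = 29.380 − 16.930 = 12.450
ΔΔCt = 12.450 − 15.640 = -3.190
Fold change = 2^(−(-3.190)) = 2^3.190 = 9.1261

9.126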